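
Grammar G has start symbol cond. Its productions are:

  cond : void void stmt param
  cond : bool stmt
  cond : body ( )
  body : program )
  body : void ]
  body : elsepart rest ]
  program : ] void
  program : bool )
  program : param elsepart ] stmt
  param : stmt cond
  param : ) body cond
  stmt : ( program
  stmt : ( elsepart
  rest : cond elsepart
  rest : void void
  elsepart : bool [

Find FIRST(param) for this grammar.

From param : stmt cond: add FIRST(stmt) = { ( }.
param : ) body cond contributes {)}.
Union: FIRST(param) = { (, ) }.

{ (, ) }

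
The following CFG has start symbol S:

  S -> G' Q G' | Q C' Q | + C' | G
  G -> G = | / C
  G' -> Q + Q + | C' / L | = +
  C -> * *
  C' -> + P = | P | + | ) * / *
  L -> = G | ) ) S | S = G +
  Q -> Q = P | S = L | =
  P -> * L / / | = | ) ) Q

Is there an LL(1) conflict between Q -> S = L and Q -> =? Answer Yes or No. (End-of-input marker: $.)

Yes

FIRST(S = L) = { ), *, +, /, = } and FIRST(=) = { = }.
Both contain =, so the two alternatives are not disjoint — LL(1) conflict.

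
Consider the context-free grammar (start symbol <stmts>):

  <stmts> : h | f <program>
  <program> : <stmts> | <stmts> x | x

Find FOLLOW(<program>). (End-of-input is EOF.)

In <stmts> : f <program>: <program> is at the end, add FOLLOW(<stmts>) = { EOF, x }.
Union: FOLLOW(<program>) = { EOF, x }.

{ EOF, x }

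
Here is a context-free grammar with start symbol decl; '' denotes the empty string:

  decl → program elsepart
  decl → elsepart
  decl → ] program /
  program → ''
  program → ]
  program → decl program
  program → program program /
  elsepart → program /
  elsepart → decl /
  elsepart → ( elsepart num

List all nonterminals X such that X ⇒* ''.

Directly nullable (have an ''-production): program.
No other nonterminal has a production whose RHS symbols are all nullable.

{ program }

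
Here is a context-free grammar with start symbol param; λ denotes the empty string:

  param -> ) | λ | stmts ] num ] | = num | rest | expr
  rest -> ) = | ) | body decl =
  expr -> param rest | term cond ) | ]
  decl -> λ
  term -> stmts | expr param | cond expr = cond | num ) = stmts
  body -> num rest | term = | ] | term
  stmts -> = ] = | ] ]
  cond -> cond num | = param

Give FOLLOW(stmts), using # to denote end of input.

{ =, ] }

In param -> stmts ] num ]: add FIRST(] num ]) = { ] }.
In term -> stmts: stmts is at the end, add FOLLOW(term) = { = }.
In term -> num ) = stmts: stmts is at the end, add FOLLOW(term) = { = }.
Union: FOLLOW(stmts) = { =, ] }.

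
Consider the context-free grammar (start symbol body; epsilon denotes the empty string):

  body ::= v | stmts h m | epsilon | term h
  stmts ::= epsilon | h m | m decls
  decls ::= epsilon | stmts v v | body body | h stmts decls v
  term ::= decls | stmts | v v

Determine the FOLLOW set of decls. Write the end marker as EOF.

{ h, m, v }

In stmts ::= m decls: decls is at the end, add FOLLOW(stmts) = { h, m, v }.
In decls ::= h stmts decls v: add FIRST(v) = { v }.
In term ::= decls: decls is at the end, add FOLLOW(term) = { h }.
Union: FOLLOW(decls) = { h, m, v }.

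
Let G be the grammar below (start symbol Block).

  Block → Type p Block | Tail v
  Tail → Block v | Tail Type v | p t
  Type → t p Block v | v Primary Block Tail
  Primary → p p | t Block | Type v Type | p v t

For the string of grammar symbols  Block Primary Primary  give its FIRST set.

Add FIRST(Block) = { p, t, v }; Block is not nullable, stop.

{ p, t, v }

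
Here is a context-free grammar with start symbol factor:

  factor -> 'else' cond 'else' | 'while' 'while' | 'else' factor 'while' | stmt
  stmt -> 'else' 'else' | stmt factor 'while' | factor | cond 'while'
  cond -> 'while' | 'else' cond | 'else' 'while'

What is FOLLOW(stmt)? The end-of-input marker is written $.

{ $, 'else', 'while' }

In factor -> stmt: stmt is at the end, add FOLLOW(factor) = { $, 'else', 'while' }.
In stmt -> stmt factor 'while': add FIRST(factor 'while') = { 'else', 'while' }.
Union: FOLLOW(stmt) = { $, 'else', 'while' }.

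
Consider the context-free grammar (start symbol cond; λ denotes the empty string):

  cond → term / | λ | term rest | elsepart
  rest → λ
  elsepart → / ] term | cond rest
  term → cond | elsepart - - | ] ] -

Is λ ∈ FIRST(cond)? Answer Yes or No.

Yes

cond has an λ-production, so cond ⇒ λ.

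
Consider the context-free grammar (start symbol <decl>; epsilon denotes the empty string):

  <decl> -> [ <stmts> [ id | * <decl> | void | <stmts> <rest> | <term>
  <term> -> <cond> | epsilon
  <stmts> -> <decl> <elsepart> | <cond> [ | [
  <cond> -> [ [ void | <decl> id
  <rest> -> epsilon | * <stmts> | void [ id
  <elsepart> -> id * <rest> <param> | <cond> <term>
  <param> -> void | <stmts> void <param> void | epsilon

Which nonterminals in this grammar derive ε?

Directly nullable (have an epsilon-production): <term>, <rest>, <param>.
<decl> -> <term> with every symbol nullable, so <decl> is nullable.
No other nonterminal has a production whose RHS symbols are all nullable.

{ <decl>, <param>, <rest>, <term> }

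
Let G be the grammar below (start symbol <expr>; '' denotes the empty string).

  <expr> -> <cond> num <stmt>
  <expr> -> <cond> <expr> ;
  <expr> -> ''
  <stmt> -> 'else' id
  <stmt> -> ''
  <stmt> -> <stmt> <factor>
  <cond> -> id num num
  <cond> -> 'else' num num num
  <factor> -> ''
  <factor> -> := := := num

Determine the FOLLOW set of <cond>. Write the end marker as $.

{ 'else', ;, id, num }

In <expr> -> <cond> num <stmt>: add FIRST(num <stmt>) = { num }.
In <expr> -> <cond> <expr> ;: add FIRST(<expr> ;) = { 'else', ;, id }.
Union: FOLLOW(<cond>) = { 'else', ;, id, num }.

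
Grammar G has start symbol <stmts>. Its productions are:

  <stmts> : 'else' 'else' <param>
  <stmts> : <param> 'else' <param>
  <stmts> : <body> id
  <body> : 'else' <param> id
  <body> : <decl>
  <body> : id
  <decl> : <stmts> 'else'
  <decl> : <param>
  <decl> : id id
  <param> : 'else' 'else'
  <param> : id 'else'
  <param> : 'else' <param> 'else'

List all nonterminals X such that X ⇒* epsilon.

{ } (none)

No nonterminal has an empty production or an RHS whose symbols are all nullable.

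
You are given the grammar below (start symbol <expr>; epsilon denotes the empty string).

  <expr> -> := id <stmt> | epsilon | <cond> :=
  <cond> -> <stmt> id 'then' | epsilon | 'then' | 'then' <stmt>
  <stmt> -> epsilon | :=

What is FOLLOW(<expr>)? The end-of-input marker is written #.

<expr> is the start symbol, so # ∈ FOLLOW(<expr>).
Union: FOLLOW(<expr>) = { # }.

{ # }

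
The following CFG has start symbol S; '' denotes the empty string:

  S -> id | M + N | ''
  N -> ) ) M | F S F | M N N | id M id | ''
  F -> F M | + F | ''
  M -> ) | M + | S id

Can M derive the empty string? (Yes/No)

Nullable nonterminals: F, N, S.
No production of M has an RHS whose symbols are all nullable, so M is not nullable.

No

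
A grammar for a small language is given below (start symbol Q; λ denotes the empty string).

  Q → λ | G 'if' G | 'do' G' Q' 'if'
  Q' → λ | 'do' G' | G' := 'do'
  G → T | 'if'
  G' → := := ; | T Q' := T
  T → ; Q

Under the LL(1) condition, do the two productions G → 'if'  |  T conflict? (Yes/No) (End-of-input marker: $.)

FIRST('if') = { 'if' } and FIRST(T) = { ; }.
The FIRST sets are disjoint and neither alternative is nullable — no conflict.

No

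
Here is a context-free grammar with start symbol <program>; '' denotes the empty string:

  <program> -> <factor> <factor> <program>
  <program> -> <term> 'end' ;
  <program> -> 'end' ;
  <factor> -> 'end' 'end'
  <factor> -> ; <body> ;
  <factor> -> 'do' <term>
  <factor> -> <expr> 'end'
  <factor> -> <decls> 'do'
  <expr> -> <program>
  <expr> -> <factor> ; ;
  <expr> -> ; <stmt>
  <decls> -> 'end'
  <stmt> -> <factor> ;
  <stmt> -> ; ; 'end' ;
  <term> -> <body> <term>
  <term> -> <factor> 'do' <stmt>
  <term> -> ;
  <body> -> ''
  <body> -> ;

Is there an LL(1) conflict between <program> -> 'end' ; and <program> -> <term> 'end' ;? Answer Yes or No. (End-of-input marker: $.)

Yes

FIRST('end' ;) = { 'end' } and FIRST(<term> 'end' ;) = { 'do', 'end', ; }.
Both contain 'end', so the two alternatives are not disjoint — LL(1) conflict.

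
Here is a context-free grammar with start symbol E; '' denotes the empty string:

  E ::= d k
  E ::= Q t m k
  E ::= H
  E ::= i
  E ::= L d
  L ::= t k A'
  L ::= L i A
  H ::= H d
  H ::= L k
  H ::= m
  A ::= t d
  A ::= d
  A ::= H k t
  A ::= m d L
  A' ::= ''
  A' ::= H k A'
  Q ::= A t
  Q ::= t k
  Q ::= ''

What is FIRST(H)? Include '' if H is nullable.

{ m, t }

From H ::= H d: add FIRST(H) = { m, t }.
From H ::= L k: add FIRST(L) = { t }.
H ::= m contributes {m}.
Union: FIRST(H) = { m, t }.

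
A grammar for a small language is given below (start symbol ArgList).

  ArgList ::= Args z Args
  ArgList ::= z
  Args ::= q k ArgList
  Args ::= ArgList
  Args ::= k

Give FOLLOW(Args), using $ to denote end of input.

In ArgList ::= Args z Args: add FIRST(z Args) = { z }.
In ArgList ::= Args z Args: Args is at the end, add FOLLOW(ArgList) = { $, z }.
Union: FOLLOW(Args) = { $, z }.

{ $, z }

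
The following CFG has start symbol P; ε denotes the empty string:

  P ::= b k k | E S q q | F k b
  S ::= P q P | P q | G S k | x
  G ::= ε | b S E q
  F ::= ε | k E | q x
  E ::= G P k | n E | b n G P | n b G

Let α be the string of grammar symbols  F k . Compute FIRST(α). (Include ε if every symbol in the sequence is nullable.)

{ k, q }

Add FIRST(F)\{ε} = { k, q }; F is nullable, continue.
k is a terminal; add {k} and stop.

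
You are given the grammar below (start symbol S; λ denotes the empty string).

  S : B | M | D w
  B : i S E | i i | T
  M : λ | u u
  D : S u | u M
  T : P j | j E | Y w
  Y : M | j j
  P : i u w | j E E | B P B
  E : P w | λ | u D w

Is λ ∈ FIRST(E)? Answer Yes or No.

Yes

E has an λ-production, so E ⇒ λ.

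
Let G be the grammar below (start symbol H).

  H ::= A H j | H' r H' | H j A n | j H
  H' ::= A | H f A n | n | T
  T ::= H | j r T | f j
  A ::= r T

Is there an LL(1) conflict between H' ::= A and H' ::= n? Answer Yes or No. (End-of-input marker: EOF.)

FIRST(A) = { r } and FIRST(n) = { n }.
The FIRST sets are disjoint and neither alternative is nullable — no conflict.

No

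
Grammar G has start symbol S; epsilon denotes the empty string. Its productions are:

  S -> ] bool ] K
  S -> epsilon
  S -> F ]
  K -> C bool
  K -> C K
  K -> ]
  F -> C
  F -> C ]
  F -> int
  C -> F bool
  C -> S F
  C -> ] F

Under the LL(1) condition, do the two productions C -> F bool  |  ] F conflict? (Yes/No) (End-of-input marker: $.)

Yes

FIRST(F bool) = { ], int } and FIRST(] F) = { ] }.
Both contain ], so the two alternatives are not disjoint — LL(1) conflict.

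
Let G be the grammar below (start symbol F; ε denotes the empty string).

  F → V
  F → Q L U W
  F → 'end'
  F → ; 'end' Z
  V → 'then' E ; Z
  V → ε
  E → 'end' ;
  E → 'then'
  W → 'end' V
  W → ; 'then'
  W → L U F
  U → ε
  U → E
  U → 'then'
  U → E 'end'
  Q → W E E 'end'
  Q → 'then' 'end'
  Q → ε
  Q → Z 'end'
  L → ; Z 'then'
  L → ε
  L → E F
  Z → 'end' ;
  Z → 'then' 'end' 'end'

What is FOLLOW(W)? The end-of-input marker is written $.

{ $, 'end', 'then', ; }

In F → Q L U W: W is at the end, add FOLLOW(F) = { $, 'end', 'then', ; }.
In Q → W E E 'end': add FIRST(E E 'end') = { 'end', 'then' }.
Union: FOLLOW(W) = { $, 'end', 'then', ; }.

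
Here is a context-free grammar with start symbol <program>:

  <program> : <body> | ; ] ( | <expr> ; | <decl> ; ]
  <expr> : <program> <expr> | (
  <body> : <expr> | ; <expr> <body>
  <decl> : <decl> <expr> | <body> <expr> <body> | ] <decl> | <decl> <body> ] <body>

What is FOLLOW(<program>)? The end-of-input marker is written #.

{ #, (, ;, ] }

<program> is the start symbol, so # ∈ FOLLOW(<program>).
In <expr> : <program> <expr>: add FIRST(<expr>) = { (, ;, ] }.
Union: FOLLOW(<program>) = { #, (, ;, ] }.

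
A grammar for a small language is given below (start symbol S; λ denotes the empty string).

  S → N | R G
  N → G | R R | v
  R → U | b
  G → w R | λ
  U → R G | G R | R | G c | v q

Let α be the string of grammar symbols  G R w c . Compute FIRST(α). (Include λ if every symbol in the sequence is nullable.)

{ b, c, v, w }

Add FIRST(G)\{λ} = { w }; G is nullable, continue.
Add FIRST(R) = { b, c, v, w }; R is not nullable, stop.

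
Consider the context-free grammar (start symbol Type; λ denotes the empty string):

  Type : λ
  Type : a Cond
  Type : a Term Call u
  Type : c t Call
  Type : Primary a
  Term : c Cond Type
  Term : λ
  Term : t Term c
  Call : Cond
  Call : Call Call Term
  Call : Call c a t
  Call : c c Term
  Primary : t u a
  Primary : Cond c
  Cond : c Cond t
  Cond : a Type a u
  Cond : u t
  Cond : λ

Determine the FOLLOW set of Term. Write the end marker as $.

In Type : a Term Call u: add FIRST(Call u) = { a, c, t, u }.
In Term : t Term c: add FIRST(c) = { c }.
In Call : Call Call Term: Term is at the end, add FOLLOW(Call) = { $, a, c, t, u }.
In Call : c c Term: Term is at the end, add FOLLOW(Call) = { $, a, c, t, u }.
Union: FOLLOW(Term) = { $, a, c, t, u }.

{ $, a, c, t, u }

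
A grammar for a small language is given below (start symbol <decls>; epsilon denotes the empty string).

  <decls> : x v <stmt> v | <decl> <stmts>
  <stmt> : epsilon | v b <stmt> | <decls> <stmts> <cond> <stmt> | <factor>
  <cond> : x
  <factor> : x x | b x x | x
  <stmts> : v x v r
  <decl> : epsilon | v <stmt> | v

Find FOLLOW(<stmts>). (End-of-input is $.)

{ $, v, x }

In <decls> : <decl> <stmts>: <stmts> is at the end, add FOLLOW(<decls>) = { $, v }.
In <stmt> : <decls> <stmts> <cond> <stmt>: add FIRST(<cond> <stmt>) = { x }.
Union: FOLLOW(<stmts>) = { $, v, x }.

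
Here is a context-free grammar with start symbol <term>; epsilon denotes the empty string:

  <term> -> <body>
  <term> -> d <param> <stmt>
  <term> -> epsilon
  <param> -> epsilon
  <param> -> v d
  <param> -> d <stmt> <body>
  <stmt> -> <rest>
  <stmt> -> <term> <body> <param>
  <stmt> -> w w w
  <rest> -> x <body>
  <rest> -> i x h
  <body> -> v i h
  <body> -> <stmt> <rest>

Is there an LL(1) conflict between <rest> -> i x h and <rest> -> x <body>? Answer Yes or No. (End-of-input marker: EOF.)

No

FIRST(i x h) = { i } and FIRST(x <body>) = { x }.
The FIRST sets are disjoint and neither alternative is nullable — no conflict.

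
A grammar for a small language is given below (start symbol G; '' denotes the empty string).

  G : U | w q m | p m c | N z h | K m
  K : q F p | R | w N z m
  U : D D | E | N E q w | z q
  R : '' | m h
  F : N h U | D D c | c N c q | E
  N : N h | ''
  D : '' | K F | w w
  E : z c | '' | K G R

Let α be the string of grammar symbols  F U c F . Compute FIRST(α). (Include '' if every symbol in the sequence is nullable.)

{ c, h, m, p, q, w, z }

Add FIRST(F)\{''} = { c, h, m, p, q, w, z }; F is nullable, continue.
Add FIRST(U)\{''} = { c, h, m, p, q, w, z }; U is nullable, continue.
c is a terminal; add {c} and stop.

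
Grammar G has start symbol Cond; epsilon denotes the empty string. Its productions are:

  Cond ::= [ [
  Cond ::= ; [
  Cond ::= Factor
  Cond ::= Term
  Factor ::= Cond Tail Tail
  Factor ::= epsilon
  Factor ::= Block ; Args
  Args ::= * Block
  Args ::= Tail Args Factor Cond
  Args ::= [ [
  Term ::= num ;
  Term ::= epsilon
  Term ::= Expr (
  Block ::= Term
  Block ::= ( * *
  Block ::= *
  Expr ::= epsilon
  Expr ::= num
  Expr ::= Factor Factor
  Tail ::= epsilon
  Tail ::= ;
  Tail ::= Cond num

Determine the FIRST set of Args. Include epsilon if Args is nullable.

{ (, *, ;, [, num }

Args ::= * Block contributes {*}.
From Args ::= Tail Args Factor Cond: Tail nullable, take FIRST(Tail) ∪ FIRST(Args) = { (, *, ;, [, num }.
Args ::= [ [ contributes {[}.
Union: FIRST(Args) = { (, *, ;, [, num }.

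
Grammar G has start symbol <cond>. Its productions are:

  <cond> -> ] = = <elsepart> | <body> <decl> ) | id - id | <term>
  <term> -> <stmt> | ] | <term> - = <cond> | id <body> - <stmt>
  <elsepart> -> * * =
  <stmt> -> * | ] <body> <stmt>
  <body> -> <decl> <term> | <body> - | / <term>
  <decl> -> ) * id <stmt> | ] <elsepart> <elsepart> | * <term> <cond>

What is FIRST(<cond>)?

{ ), *, /, ], id }

<cond> -> ] = = <elsepart> contributes {]}.
From <cond> -> <body> <decl> ): add FIRST(<body>) = { ), *, /, ] }.
<cond> -> id - id contributes {id}.
From <cond> -> <term>: add FIRST(<term>) = { *, ], id }.
Union: FIRST(<cond>) = { ), *, /, ], id }.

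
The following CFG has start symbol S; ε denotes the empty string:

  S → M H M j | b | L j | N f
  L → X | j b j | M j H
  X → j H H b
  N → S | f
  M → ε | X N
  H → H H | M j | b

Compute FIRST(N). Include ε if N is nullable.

From N → S: add FIRST(S) = { b, f, j }.
N → f contributes {f}.
Union: FIRST(N) = { b, f, j }.

{ b, f, j }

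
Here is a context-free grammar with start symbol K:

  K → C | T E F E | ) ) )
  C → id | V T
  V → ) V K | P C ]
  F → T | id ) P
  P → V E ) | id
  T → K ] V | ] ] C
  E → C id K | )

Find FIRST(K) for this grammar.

{ ), ], id }

From K → C: add FIRST(C) = { ), id }.
From K → T E F E: add FIRST(T) = { ), ], id }.
K → ) ) ) contributes {)}.
Union: FIRST(K) = { ), ], id }.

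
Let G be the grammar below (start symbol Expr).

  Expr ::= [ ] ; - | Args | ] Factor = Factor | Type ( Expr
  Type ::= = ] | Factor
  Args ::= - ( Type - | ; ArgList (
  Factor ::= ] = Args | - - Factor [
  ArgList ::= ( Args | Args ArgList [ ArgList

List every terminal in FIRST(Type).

Type ::= = ] contributes {=}.
From Type ::= Factor: add FIRST(Factor) = { -, ] }.
Union: FIRST(Type) = { -, =, ] }.

{ -, =, ] }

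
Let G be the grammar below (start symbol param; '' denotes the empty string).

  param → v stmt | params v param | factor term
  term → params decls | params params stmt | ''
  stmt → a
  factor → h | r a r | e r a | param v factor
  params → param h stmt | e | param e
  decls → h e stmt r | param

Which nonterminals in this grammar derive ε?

Directly nullable (have an ''-production): term.
No other nonterminal has a production whose RHS symbols are all nullable.

{ term }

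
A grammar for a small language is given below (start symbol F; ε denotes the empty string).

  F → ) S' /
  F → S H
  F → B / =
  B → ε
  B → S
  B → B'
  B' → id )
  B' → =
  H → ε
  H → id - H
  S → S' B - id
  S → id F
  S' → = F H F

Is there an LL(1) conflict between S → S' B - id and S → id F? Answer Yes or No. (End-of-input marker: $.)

FIRST(S' B - id) = { = } and FIRST(id F) = { id }.
The FIRST sets are disjoint and neither alternative is nullable — no conflict.

No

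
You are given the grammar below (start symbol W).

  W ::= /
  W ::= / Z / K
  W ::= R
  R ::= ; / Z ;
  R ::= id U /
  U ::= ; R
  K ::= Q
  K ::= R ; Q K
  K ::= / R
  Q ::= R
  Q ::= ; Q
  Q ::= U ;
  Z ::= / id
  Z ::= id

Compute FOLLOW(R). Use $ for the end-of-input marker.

In W ::= R: R is at the end, add FOLLOW(W) = { $ }.
In U ::= ; R: R is at the end, add FOLLOW(U) = { /, ; }.
In K ::= R ; Q K: add FIRST(; Q K) = { ; }.
In K ::= / R: R is at the end, add FOLLOW(K) = { $ }.
In Q ::= R: R is at the end, add FOLLOW(Q) = { $, /, ;, id }.
Union: FOLLOW(R) = { $, /, ;, id }.

{ $, /, ;, id }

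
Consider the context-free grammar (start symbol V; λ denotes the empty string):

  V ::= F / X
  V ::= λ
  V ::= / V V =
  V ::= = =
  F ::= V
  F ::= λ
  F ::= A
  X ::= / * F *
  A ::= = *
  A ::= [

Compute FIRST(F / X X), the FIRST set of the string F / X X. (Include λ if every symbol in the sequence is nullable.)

Add FIRST(F)\{λ} = { /, =, [ }; F is nullable, continue.
/ is a terminal; add {/} and stop.

{ /, =, [ }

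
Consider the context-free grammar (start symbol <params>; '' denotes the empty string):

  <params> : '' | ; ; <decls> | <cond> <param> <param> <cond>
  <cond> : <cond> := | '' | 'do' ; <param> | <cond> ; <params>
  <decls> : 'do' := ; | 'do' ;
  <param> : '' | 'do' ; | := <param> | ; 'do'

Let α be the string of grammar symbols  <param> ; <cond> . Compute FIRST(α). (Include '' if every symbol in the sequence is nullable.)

{ 'do', :=, ; }

Add FIRST(<param>)\{''} = { 'do', :=, ; }; <param> is nullable, continue.
; is a terminal; add {;} and stop.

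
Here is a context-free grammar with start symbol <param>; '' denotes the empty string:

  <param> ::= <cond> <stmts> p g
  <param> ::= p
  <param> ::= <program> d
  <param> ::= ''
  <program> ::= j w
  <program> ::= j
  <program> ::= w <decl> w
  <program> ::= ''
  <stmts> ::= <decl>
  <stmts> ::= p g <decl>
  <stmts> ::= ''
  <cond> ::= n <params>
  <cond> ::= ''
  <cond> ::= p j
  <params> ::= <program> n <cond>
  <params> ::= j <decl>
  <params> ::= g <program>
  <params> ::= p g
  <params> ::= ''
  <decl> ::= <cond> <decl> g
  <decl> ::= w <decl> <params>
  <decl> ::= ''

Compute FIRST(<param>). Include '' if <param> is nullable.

From <param> ::= <cond> <stmts> p g: <cond>, <stmts> nullable, take FIRST(<cond>) ∪ FIRST(<stmts>) ∪ {p} = { g, n, p, w }.
<param> ::= p contributes {p}.
From <param> ::= <program> d: <program> nullable, take FIRST(<program>) ∪ {d} = { d, j, w }.
<param> ::= '' contributes ''.
Union: FIRST(<param>) = { d, g, j, n, p, w, '' }.

{ d, g, j, n, p, w, '' }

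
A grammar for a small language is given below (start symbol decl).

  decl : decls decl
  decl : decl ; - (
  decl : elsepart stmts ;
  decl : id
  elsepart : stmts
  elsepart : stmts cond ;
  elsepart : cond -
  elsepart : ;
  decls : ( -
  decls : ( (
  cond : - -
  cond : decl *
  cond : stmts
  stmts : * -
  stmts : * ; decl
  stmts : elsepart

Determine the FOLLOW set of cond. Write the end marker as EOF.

In elsepart : stmts cond ;: add FIRST(;) = { ; }.
In elsepart : cond -: add FIRST(-) = { - }.
Union: FOLLOW(cond) = { -, ; }.

{ -, ; }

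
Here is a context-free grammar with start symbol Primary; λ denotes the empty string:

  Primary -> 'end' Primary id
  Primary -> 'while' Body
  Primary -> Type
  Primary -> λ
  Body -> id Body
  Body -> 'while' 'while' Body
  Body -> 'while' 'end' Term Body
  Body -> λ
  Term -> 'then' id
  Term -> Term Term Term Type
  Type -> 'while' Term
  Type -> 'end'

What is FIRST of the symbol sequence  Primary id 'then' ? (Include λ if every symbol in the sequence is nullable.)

Add FIRST(Primary)\{λ} = { 'end', 'while' }; Primary is nullable, continue.
id is a terminal; add {id} and stop.

{ 'end', 'while', id }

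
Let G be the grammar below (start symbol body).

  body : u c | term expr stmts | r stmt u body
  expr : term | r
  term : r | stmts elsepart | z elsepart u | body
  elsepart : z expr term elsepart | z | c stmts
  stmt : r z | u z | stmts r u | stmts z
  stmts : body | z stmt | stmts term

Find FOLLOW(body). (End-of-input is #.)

body is the start symbol, so # ∈ FOLLOW(body).
In body : r stmt u body: body is at the end, add FOLLOW(body) = { #, c, r, u, z }.
In term : body: body is at the end, add FOLLOW(term) = { #, c, r, u, z }.
In stmts : body: body is at the end, add FOLLOW(stmts) = { #, c, r, u, z }.
Union: FOLLOW(body) = { #, c, r, u, z }.

{ #, c, r, u, z }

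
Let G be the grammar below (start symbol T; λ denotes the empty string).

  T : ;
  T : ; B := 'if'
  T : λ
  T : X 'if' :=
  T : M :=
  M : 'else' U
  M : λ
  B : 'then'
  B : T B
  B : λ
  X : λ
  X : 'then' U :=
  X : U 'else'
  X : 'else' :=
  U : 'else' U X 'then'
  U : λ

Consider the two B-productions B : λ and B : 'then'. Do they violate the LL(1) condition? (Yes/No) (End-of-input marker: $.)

FIRST(λ) = { λ } and FIRST('then') = { 'then' }.
The first is nullable but FOLLOW(B) = { := } is disjoint from FIRST of the second.

No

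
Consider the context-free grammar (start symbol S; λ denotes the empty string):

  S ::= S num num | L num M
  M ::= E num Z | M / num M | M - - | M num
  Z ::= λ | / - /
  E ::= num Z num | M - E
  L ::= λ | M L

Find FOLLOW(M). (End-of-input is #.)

{ #, -, /, num }

In S ::= L num M: M is at the end, add FOLLOW(S) = { #, num }.
In M ::= M / num M: add FIRST(/ num M) = { / }.
In M ::= M / num M: M is at the end, add FOLLOW(M) = { #, -, /, num }.
In M ::= M - -: add FIRST(- -) = { - }.
In M ::= M num: add FIRST(num) = { num }.
In E ::= M - E: add FIRST(- E) = { - }.
In L ::= M L: add FIRST(L)\{λ} = { num }.
  Since L is nullable, also add FOLLOW(L) = { num }.
Union: FOLLOW(M) = { #, -, /, num }.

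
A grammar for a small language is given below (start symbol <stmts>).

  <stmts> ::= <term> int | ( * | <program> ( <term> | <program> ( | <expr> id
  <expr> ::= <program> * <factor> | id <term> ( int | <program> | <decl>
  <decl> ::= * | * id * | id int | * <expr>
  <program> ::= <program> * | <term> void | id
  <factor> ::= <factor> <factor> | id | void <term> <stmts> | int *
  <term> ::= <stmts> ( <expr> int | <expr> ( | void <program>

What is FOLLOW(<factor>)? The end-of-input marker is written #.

In <expr> ::= <program> * <factor>: <factor> is at the end, add FOLLOW(<expr>) = { (, id, int }.
In <factor> ::= <factor> <factor>: add FIRST(<factor>) = { id, int, void }.
In <factor> ::= <factor> <factor>: <factor> is at the end, add FOLLOW(<factor>) = { (, id, int, void }.
Union: FOLLOW(<factor>) = { (, id, int, void }.

{ (, id, int, void }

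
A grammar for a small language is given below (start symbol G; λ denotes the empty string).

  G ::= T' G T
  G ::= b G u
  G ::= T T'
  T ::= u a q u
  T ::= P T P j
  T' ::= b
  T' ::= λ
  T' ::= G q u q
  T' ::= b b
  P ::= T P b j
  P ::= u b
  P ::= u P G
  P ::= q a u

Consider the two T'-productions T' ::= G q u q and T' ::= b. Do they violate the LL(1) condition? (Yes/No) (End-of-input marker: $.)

FIRST(G q u q) = { b, q, u } and FIRST(b) = { b }.
Both contain b, so the two alternatives are not disjoint — LL(1) conflict.

Yes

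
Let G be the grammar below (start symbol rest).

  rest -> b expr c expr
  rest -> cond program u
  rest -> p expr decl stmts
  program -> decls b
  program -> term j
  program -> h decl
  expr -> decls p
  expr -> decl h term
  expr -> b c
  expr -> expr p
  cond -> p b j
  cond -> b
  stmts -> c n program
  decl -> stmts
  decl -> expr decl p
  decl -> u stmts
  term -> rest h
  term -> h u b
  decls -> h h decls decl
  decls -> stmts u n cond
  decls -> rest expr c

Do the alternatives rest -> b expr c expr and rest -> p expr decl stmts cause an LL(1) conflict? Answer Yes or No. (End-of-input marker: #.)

FIRST(b expr c expr) = { b } and FIRST(p expr decl stmts) = { p }.
The FIRST sets are disjoint and neither alternative is nullable — no conflict.

No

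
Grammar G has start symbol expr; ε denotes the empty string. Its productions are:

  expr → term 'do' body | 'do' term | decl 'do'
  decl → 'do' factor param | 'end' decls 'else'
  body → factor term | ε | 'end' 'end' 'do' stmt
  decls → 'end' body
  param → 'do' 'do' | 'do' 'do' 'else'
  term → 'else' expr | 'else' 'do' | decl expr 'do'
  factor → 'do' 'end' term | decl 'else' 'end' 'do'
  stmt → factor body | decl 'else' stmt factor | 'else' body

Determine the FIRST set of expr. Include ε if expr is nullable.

{ 'do', 'else', 'end' }

From expr → term 'do' body: add FIRST(term) = { 'do', 'else', 'end' }.
expr → 'do' term contributes {'do'}.
From expr → decl 'do': add FIRST(decl) = { 'do', 'end' }.
Union: FIRST(expr) = { 'do', 'else', 'end' }.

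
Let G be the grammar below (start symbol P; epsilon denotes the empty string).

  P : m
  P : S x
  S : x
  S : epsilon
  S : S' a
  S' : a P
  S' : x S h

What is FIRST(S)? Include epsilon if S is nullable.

S : x contributes {x}.
S : epsilon contributes epsilon.
From S : S' a: add FIRST(S') = { a, x }.
Union: FIRST(S) = { a, x, epsilon }.

{ a, x, epsilon }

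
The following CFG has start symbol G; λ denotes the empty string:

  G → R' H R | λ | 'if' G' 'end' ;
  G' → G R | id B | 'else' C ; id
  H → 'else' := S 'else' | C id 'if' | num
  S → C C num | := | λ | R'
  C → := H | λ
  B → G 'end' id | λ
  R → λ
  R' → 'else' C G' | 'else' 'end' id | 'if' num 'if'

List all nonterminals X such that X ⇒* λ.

Directly nullable (have an λ-production): G, S, C, B, R.
G' → G R with every symbol nullable, so G' is nullable.
No other nonterminal has a production whose RHS symbols are all nullable.

{ B, C, G, G', R, S }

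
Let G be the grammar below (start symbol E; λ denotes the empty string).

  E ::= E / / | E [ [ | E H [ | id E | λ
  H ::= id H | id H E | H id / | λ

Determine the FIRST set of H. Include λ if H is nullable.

{ id, λ }

H ::= id H contributes {id}.
H ::= id H E contributes {id}.
From H ::= H id /: H nullable, take FIRST(H) ∪ {id} = { id }.
H ::= λ contributes λ.
Union: FIRST(H) = { id, λ }.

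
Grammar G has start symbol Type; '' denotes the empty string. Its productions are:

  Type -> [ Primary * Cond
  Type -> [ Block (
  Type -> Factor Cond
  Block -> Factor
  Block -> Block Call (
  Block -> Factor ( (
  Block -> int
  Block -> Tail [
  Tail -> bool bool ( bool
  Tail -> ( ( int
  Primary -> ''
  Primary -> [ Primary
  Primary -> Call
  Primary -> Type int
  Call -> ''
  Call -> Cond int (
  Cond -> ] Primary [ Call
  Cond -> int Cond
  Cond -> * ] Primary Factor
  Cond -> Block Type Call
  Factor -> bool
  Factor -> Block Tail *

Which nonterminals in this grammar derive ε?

Directly nullable (have an ''-production): Primary, Call.
No other nonterminal has a production whose RHS symbols are all nullable.

{ Call, Primary }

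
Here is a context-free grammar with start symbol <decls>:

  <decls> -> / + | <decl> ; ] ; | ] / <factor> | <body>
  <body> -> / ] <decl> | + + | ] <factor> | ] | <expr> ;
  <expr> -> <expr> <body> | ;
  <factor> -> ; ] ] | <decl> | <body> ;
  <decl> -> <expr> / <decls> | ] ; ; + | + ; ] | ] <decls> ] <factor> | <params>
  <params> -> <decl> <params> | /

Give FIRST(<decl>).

From <decl> -> <expr> / <decls>: add FIRST(<expr>) = { ; }.
<decl> -> ] ; ; + contributes {]}.
<decl> -> + ; ] contributes {+}.
<decl> -> ] <decls> ] <factor> contributes {]}.
From <decl> -> <params>: add FIRST(<params>) = { +, /, ;, ] }.
Union: FIRST(<decl>) = { +, /, ;, ] }.

{ +, /, ;, ] }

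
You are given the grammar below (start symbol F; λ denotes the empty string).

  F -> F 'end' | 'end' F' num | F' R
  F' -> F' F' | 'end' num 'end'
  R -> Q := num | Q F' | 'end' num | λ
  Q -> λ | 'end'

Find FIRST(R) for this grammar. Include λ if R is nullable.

{ 'end', :=, λ }

From R -> Q := num: Q nullable, take FIRST(Q) ∪ {:=} = { 'end', := }.
From R -> Q F': Q nullable, take FIRST(Q) ∪ FIRST(F') = { 'end' }.
R -> 'end' num contributes {'end'}.
R -> λ contributes λ.
Union: FIRST(R) = { 'end', :=, λ }.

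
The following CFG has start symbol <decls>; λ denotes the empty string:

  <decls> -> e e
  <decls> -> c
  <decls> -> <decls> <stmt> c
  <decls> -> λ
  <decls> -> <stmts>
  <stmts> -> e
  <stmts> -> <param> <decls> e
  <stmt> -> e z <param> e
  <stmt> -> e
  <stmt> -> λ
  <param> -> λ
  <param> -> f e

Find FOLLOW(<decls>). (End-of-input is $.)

{ $, c, e }

<decls> is the start symbol, so $ ∈ FOLLOW(<decls>).
In <decls> -> <decls> <stmt> c: add FIRST(<stmt> c) = { c, e }.
In <stmts> -> <param> <decls> e: add FIRST(e) = { e }.
Union: FOLLOW(<decls>) = { $, c, e }.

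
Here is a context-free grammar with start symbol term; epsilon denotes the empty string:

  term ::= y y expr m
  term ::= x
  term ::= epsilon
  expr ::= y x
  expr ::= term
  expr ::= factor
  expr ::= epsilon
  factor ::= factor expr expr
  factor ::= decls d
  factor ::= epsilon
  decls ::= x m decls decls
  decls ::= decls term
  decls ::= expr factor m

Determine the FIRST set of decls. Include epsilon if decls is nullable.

{ m, x, y }

decls ::= x m decls decls contributes {x}.
From decls ::= decls term: add FIRST(decls) = { m, x, y }.
From decls ::= expr factor m: expr, factor nullable, take FIRST(expr) ∪ FIRST(factor) ∪ {m} = { m, x, y }.
Union: FIRST(decls) = { m, x, y }.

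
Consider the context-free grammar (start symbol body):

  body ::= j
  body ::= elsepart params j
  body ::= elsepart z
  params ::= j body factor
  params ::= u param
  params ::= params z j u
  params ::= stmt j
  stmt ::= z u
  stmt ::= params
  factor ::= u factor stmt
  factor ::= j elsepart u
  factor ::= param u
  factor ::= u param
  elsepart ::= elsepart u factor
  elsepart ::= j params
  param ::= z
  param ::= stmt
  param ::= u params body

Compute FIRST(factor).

factor ::= u factor stmt contributes {u}.
factor ::= j elsepart u contributes {j}.
From factor ::= param u: add FIRST(param) = { j, u, z }.
factor ::= u param contributes {u}.
Union: FIRST(factor) = { j, u, z }.

{ j, u, z }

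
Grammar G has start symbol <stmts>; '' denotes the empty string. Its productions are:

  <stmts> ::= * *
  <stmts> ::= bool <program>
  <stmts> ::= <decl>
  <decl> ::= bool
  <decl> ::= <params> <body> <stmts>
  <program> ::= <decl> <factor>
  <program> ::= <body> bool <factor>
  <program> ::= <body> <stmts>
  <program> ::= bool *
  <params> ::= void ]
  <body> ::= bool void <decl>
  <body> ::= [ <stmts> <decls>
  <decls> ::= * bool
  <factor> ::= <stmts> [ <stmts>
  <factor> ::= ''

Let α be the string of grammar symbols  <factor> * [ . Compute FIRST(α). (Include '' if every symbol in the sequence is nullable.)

Add FIRST(<factor>)\{''} = { *, bool, void }; <factor> is nullable, continue.
* is a terminal; add {*} and stop.

{ *, bool, void }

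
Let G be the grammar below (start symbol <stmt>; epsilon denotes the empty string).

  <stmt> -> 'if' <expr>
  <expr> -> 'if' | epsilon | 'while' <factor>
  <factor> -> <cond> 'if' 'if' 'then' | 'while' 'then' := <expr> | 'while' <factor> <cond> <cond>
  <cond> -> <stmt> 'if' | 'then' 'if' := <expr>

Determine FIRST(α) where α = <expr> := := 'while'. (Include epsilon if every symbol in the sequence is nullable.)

{ 'if', 'while', := }

Add FIRST(<expr>)\{epsilon} = { 'if', 'while' }; <expr> is nullable, continue.
:= is a terminal; add {:=} and stop.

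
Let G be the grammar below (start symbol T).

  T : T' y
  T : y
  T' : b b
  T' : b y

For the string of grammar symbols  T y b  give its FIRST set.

Add FIRST(T) = { b, y }; T is not nullable, stop.

{ b, y }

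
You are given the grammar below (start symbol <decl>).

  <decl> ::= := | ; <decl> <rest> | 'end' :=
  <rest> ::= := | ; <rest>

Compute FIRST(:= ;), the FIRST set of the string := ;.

{ := }

:= is a terminal; add {:=} and stop.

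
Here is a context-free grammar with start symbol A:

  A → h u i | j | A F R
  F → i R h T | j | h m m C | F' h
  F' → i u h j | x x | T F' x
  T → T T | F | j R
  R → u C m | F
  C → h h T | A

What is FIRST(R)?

R → u C m contributes {u}.
From R → F: add FIRST(F) = { h, i, j, x }.
Union: FIRST(R) = { h, i, j, u, x }.

{ h, i, j, u, x }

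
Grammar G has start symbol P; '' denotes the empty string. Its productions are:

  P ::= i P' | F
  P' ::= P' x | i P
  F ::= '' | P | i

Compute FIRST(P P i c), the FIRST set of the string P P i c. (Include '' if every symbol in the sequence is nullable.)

{ i }

Add FIRST(P)\{''} = { i }; P is nullable, continue.
Add FIRST(P)\{''} = { i }; P is nullable, continue.
i is a terminal; add {i} and stop.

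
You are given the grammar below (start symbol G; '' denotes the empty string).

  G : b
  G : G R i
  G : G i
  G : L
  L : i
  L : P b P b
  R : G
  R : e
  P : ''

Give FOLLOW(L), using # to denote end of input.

{ #, b, e, i }

In G : L: L is at the end, add FOLLOW(G) = { #, b, e, i }.
Union: FOLLOW(L) = { #, b, e, i }.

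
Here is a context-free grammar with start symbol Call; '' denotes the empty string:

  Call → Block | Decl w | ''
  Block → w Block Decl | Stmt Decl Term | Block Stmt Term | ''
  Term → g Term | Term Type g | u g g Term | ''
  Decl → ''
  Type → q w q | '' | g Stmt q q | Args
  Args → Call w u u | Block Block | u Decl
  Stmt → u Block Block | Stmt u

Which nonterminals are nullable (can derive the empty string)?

Directly nullable (have an ''-production): Call, Block, Term, Decl, Type.
Args → Block Block with every symbol nullable, so Args is nullable.
No other nonterminal has a production whose RHS symbols are all nullable.

{ Args, Block, Call, Decl, Term, Type }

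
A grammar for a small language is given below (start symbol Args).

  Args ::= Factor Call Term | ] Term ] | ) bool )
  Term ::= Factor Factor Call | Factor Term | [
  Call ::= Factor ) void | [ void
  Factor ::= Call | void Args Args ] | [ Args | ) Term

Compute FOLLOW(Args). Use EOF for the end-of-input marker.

Args is the start symbol, so EOF ∈ FOLLOW(Args).
In Factor ::= void Args Args ]: add FIRST(Args ]) = { ), [, ], void }.
In Factor ::= void Args Args ]: add FIRST(]) = { ] }.
In Factor ::= [ Args: Args is at the end, add FOLLOW(Factor) = { ), [, void }.
Union: FOLLOW(Args) = { EOF, ), [, ], void }.

{ EOF, ), [, ], void }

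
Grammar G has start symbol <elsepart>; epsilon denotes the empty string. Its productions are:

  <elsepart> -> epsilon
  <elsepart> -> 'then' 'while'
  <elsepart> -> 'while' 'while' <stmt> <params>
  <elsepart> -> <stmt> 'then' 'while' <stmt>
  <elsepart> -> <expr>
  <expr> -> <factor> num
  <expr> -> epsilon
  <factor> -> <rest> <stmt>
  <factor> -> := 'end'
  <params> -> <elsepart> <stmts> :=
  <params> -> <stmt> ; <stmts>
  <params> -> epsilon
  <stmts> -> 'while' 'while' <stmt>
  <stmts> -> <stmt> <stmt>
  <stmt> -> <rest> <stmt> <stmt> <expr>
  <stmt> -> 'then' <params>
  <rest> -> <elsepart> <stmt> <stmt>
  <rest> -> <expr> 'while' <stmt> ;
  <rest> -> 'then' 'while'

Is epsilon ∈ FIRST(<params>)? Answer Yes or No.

<params> has an epsilon-production, so <params> ⇒ epsilon.

Yes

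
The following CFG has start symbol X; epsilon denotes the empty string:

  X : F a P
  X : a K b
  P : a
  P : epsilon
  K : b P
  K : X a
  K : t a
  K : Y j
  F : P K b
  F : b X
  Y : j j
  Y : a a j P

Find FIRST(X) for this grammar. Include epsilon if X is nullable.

From X : F a P: add FIRST(F) = { a, b, j, t }.
X : a K b contributes {a}.
Union: FIRST(X) = { a, b, j, t }.

{ a, b, j, t }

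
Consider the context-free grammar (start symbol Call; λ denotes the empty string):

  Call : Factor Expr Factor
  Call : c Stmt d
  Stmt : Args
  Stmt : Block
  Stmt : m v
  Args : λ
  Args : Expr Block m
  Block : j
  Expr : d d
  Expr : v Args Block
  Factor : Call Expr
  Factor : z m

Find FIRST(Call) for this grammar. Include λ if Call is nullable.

From Call : Factor Expr Factor: add FIRST(Factor) = { c, z }.
Call : c Stmt d contributes {c}.
Union: FIRST(Call) = { c, z }.

{ c, z }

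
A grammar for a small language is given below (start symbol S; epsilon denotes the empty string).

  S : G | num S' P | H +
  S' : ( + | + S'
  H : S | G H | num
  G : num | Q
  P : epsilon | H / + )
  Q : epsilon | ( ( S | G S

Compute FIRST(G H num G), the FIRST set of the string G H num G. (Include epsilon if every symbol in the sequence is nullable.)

{ (, +, num }

Add FIRST(G)\{epsilon} = { (, +, num }; G is nullable, continue.
Add FIRST(H)\{epsilon} = { (, +, num }; H is nullable, continue.
num is a terminal; add {num} and stop.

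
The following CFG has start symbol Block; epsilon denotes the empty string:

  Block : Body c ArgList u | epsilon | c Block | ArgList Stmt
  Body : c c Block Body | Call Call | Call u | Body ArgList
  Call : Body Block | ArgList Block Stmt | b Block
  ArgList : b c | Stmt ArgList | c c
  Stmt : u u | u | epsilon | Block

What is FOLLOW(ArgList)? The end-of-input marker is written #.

{ #, b, c, u }

In Block : Body c ArgList u: add FIRST(u) = { u }.
In Block : ArgList Stmt: add FIRST(Stmt)\{epsilon} = { b, c, u }.
  Since Stmt is nullable, also add FOLLOW(Block) = { #, b, c, u }.
In Body : Body ArgList: ArgList is at the end, add FOLLOW(Body) = { b, c, u }.
In Call : ArgList Block Stmt: add FIRST(Block Stmt)\{epsilon} = { b, c, u }.
  Since Block Stmt is nullable, also add FOLLOW(Call) = { b, c, u }.
In ArgList : Stmt ArgList: ArgList is at the end, add FOLLOW(ArgList) = { #, b, c, u }.
Union: FOLLOW(ArgList) = { #, b, c, u }.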